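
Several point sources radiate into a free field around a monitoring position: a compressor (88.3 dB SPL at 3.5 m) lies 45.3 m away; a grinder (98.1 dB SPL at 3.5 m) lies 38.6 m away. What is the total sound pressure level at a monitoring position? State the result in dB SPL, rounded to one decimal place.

Apply inverse-square spreading to bring every level to the receiver, then sum 10^(L/10).
compressor: 88.3 − 20·log₁₀(45.3/3.5) = 88.3 − 22.24 = 66.06 dB SPL.
grinder: 98.1 − 20·log₁₀(38.6/3.5) = 98.1 − 20.85 = 77.25 dB SPL.
Σ 10^(L/10) = 5.712e+07 → L_total = 10·log₁₀(5.712e+07) = 77.57 dB SPL.

77.6 dB SPL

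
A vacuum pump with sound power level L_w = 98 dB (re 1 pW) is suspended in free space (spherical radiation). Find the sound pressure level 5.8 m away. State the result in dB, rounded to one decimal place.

The power spreads over a sphere of area 4π·r², so L_p = L_w − 10·log₁₀(4π·r²).
4π·r² = 422.7 m², 10·log₁₀ of that is 26.261 dB.
L_p = 98 − 26.261 = 71.74 dB.

71.7 dB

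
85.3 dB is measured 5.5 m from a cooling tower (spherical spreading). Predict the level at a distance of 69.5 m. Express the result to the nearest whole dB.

Point-source attenuation: ΔL = 20·log₁₀(r₂/r₁) = 20·log₁₀(69.5/5.5) = 22.032 dB.
L₂ = 85.3 − 20·log₁₀(69.5/5.5) = 85.3 − 22.032 = 63.27 dB.

63 dB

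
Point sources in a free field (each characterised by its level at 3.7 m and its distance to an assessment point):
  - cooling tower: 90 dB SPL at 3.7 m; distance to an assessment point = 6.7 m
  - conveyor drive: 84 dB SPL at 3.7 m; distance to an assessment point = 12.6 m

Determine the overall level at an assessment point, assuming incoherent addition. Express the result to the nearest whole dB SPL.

First find each source's level at the receiver (point-source: −20·log₁₀(r/r_ref)), then combine on an intensity basis.
cooling tower: 90 − 20·log₁₀(6.7/3.7) = 90 − 5.16 = 84.84 dB SPL.
conveyor drive: 84 − 20·log₁₀(12.6/3.7) = 84 − 10.64 = 73.36 dB SPL.
Σ 10^(L/10) = 3.266e+08 → L_total = 10·log₁₀(3.266e+08) = 85.14 dB SPL.

85 dB SPL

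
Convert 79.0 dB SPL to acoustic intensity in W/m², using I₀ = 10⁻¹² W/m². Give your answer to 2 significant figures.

L = 10·log₁₀(I/I₀) ⇒ I = I₀·10^(L/10) = 10⁻¹² × 10^7.90.

7.9e-05 W/m²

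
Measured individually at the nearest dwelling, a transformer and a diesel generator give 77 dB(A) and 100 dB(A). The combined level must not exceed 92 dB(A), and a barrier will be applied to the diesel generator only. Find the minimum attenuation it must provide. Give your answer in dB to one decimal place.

8.1 dB

The untreated sources together contribute 10^(77/10) = 5.012e+07, i.e. 77.00 dB(A).
To meet 92 dB(A) overall, the treated diesel generator may contribute at most 10^(92/10) − 5.012e+07 = 1.535e+09, i.e. 91.86 dB(A).
Required insertion loss = 100 − 91.86 = 8.14 dB.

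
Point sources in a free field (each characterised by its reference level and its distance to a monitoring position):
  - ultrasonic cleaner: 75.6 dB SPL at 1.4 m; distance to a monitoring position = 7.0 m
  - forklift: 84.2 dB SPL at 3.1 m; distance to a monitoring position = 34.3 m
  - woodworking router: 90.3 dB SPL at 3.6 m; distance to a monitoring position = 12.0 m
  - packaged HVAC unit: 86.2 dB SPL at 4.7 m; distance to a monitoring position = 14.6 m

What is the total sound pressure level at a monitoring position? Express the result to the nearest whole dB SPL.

82 dB SPL

First find each source's level at the receiver (point-source: −20·log₁₀(r/r_ref)), then combine on an intensity basis.
ultrasonic cleaner: 75.6 − 20·log₁₀(7.0/1.4) = 75.6 − 13.98 = 61.62 dB SPL.
forklift: 84.2 − 20·log₁₀(34.3/3.1) = 84.2 − 20.88 = 63.32 dB SPL.
woodworking router: 90.3 − 20·log₁₀(12.0/3.6) = 90.3 − 10.46 = 79.84 dB SPL.
packaged HVAC unit: 86.2 − 20·log₁₀(14.6/4.7) = 86.2 − 9.85 = 76.35 dB SPL.
Σ 10^(L/10) = 1.432e+08 → L_total = 10·log₁₀(1.432e+08) = 81.56 dB SPL.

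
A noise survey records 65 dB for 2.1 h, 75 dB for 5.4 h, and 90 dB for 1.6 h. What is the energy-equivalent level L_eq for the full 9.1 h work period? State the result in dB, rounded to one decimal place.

82.9 dB

The energy average is taken in the linear domain: L_eq = 10·log₁₀[(Σ tᵢ·10^(Lᵢ/10))/T], T = 9.1 h.
Σ tᵢ·10^(Lᵢ/10) = 2.1·10^(65/10) + 5.4·10^(75/10) + 1.6·10^(90/10) = 1.777e+09.
L_eq = 10·log₁₀(1.777e+09/9.1) = 82.91 dB.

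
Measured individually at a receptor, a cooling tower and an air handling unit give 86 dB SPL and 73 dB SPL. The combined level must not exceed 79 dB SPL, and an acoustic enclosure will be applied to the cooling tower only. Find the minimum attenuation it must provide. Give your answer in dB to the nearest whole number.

8 dB

Fixed contribution from the other source: Σ 10^(L/10) = 10^(73/10) = 1.995e+07 (73.00 dB SPL).
To meet 79 dB SPL overall, the treated cooling tower may contribute at most 10^(79/10) − 1.995e+07 = 5.948e+07, i.e. 77.74 dB SPL.
So the cooling tower must be reduced from 86 to 77.74 dB SPL: IL = 8.26 dB.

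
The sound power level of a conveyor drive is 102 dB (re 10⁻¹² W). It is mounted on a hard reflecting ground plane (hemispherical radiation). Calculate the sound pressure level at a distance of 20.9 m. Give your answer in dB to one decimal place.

The power spreads over a hemisphere of area 2π·r², so L_p = L_w − 10·log₁₀(2π·r²).
2π·r² = 2745 m², 10·log₁₀ of that is 34.385 dB.
L_p = 102 − 34.385 = 67.62 dB.

67.6 dB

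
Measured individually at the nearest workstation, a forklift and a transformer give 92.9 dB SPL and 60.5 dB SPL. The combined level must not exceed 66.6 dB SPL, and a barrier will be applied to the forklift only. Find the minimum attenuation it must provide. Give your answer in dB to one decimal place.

Everything except the forklift sums to 10^(60.5/10) = 1.122e+06 in linear terms, 60.50 dB SPL.
To meet 66.6 dB SPL overall, the treated forklift may contribute at most 10^(66.6/10) − 1.122e+06 = 3.449e+06, i.e. 65.38 dB SPL.
So the forklift must be reduced from 92.9 to 65.38 dB SPL: IL = 27.52 dB.

27.5 dB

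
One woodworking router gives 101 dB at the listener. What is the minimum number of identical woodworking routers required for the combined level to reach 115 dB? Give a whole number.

The shortfall is 115 − 101 = 14.0 dB, and N units add 10·log₁₀ N, so need 10·log₁₀ N ≥ 14.0.
N ≥ 10^(14.0/10) = 25.119, so N = 26.

26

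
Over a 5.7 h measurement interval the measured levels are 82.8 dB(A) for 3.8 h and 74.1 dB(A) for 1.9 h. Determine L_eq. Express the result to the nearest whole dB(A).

The energy average is taken in the linear domain: L_eq = 10·log₁₀[(Σ tᵢ·10^(Lᵢ/10))/T], T = 5.7 h.
Σ tᵢ·10^(Lᵢ/10) = 3.8·10^(82.8/10) + 1.9·10^(74.1/10) = 7.729e+08.
L_eq = 10·log₁₀(7.729e+08/5.7) = 81.32 dB(A).

81 dB(A)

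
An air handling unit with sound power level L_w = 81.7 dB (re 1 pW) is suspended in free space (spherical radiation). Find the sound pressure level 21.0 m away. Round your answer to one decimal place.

Free-field spherical radiation: L_p = L_w − 10·log₁₀(4π·r²), r = 21.0 m.
4π·r² = 5542 m², 10·log₁₀ of that is 37.436 dB.
L_p = 81.7 − 37.436 = 44.26 dB.

44.3 dB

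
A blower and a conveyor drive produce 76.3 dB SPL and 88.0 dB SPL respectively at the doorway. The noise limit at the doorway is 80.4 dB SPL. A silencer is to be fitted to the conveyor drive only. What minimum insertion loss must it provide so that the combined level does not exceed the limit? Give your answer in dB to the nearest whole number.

Everything except the conveyor drive sums to 10^(76.3/10) = 4.266e+07 in linear terms, 76.30 dB SPL.
To meet 80.4 dB SPL overall, the treated conveyor drive may contribute at most 10^(80.4/10) − 4.266e+07 = 6.699e+07, i.e. 78.26 dB SPL.
Required insertion loss = 88.0 − 78.26 = 9.74 dB.

10 dB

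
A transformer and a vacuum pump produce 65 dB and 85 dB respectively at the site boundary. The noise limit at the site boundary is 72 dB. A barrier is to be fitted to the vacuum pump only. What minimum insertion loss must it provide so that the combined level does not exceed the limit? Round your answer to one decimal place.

The untreated sources together contribute 10^(65/10) = 3.162e+06, i.e. 65.00 dB.
To meet 72 dB overall, the treated vacuum pump may contribute at most 10^(72/10) − 3.162e+06 = 1.269e+07, i.e. 71.03 dB.
Required insertion loss = 85 − 71.03 = 13.97 dB.

14.0 dB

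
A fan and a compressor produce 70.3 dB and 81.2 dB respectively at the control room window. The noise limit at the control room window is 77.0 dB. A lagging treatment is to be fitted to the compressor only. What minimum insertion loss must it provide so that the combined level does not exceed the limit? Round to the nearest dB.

5 dB

Fixed contribution from the other source: Σ 10^(L/10) = 10^(70.3/10) = 1.072e+07 (70.30 dB).
The limit corresponds to 10^(77.0/10) = 5.012e+07; subtracting the fixed part leaves 3.940e+07 for the compressor, i.e. 75.96 dB.
So the compressor must be reduced from 81.2 to 75.96 dB: IL = 5.24 dB.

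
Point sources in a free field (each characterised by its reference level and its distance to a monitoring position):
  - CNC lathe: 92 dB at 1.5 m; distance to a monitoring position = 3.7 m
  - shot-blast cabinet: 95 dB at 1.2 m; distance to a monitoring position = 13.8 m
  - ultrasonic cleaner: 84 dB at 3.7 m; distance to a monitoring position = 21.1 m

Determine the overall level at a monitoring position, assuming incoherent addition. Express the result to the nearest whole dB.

Propagate each source to the receiver with L = L_ref − 20·log₁₀(r/r_ref), then add intensities.
CNC lathe: 92 − 20·log₁₀(3.7/1.5) = 92 − 7.84 = 84.16 dB.
shot-blast cabinet: 95 − 20·log₁₀(13.8/1.2) = 95 − 21.21 = 73.79 dB.
ultrasonic cleaner: 84 − 20·log₁₀(21.1/3.7) = 84 − 15.12 = 68.88 dB.
Σ 10^(L/10) = 2.921e+08 → L_total = 10·log₁₀(2.921e+08) = 84.66 dB.

85 dB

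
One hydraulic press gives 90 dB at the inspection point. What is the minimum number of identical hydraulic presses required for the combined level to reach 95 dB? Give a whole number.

4

N identical sources give L₁ + 10·log₁₀ N, so require 10·log₁₀ N ≥ 95 − 90 = 5.0 dB.
N ≥ 10^(5.0/10) = 3.162, so N = 4.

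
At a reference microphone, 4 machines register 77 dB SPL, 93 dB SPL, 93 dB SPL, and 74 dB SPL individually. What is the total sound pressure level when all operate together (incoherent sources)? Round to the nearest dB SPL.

For uncorrelated sources the intensities add, so convert each level to linear form, sum, and take 10·log₁₀ of the total.
Σ 10^(L/10) = 10^(77/10) + 10^(93/10) + 10^(93/10) + 10^(74/10) = 4.066e+09.
L_total = 10·log₁₀(4.066e+09) = 96.09 dB SPL.

96 dB SPL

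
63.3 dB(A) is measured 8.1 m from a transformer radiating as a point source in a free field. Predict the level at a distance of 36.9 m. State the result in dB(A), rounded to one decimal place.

50.1 dB(A)

Spherical spreading from a point source gives a 20·log₁₀(r₂/r₁) drop.
L₂ = 63.3 − 20·log₁₀(36.9/8.1) = 63.3 − 13.171 = 50.13 dB(A).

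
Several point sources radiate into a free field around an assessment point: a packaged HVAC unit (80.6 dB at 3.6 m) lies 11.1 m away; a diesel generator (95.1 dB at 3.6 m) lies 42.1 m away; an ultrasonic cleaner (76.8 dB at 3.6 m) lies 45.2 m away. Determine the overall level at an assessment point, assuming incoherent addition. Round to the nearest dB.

First find each source's level at the receiver (point-source: −20·log₁₀(r/r_ref)), then combine on an intensity basis.
packaged HVAC unit: 80.6 − 20·log₁₀(11.1/3.6) = 80.6 − 9.78 = 70.82 dB.
diesel generator: 95.1 − 20·log₁₀(42.1/3.6) = 95.1 − 21.36 = 73.74 dB.
ultrasonic cleaner: 76.8 − 20·log₁₀(45.2/3.6) = 76.8 − 21.98 = 54.82 dB.
Σ 10^(L/10) = 3.604e+07 → L_total = 10·log₁₀(3.604e+07) = 75.57 dB.

76 dB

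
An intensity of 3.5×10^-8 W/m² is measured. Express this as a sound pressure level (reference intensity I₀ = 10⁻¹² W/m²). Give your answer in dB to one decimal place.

45.4 dB

I/I₀ = 3.5×10^-8/10⁻¹² = 3.5×10^4, and L = 10·log₁₀(I/I₀).
L = 10·(0.5441 + 4) = 45.44 dB.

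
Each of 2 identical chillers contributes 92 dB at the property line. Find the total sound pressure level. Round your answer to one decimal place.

L_total = L₁ + 10·log₁₀ N for N identical incoherent sources.
L_total = 92 + 10·log₁₀(2) = 92 + 3.010 = 95.01 dB.

95.0 dB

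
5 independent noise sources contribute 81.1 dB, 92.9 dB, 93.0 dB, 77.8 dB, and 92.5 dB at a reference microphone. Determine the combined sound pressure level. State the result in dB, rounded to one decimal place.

Incoherent sources combine by intensity addition: L_total = 10·log₁₀(Σ 10^(L_i/10)).
Σ 10^(L/10) = 10^(81.1/10) + 10^(92.9/10) + 10^(93.0/10) + 10^(77.8/10) + 10^(92.5/10) = 5.912e+09.
L_total = 10·log₁₀(5.912e+09) = 97.72 dB.

97.7 dB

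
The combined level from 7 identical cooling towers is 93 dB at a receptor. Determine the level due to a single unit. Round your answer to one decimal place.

Dividing the total intensity by 7 lowers the level by 10·log₁₀ 7 = 8.451 dB: L₁ = 93 − 8.451.

84.5 dB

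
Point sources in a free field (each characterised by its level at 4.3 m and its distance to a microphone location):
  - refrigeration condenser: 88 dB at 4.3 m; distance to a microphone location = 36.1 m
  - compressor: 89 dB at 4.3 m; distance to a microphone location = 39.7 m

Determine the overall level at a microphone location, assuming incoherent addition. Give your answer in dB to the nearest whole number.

Propagate each source to the receiver with L = L_ref − 20·log₁₀(r/r_ref), then add intensities.
refrigeration condenser: 88 − 20·log₁₀(36.1/4.3) = 88 − 18.48 = 69.52 dB.
compressor: 89 − 20·log₁₀(39.7/4.3) = 89 − 19.31 = 69.69 dB.
Σ 10^(L/10) = 1.827e+07 → L_total = 10·log₁₀(1.827e+07) = 72.62 dB.

73 dB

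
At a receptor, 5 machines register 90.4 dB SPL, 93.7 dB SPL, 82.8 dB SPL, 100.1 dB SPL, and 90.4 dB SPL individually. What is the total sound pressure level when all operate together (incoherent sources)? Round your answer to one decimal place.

For uncorrelated sources the intensities add, so convert each level to linear form, sum, and take 10·log₁₀ of the total.
Σ 10^(L/10) = 10^(90.4/10) + 10^(93.7/10) + 10^(82.8/10) + 10^(100.1/10) + 10^(90.4/10) = 1.496e+10.
L_total = 10·log₁₀(1.496e+10) = 101.75 dB SPL.

101.7 dB SPL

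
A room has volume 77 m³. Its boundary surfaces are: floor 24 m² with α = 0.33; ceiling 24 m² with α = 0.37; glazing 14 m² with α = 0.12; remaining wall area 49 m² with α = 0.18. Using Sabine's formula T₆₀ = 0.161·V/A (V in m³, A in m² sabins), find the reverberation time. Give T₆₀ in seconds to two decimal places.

0.45 s

Summing Sᵢαᵢ: 24·0.33 + 24·0.37 + 14·0.12 + 49·0.18 = 27.30 m².
T₆₀ = 0.161 × 77 / 27.30 = 0.454 s.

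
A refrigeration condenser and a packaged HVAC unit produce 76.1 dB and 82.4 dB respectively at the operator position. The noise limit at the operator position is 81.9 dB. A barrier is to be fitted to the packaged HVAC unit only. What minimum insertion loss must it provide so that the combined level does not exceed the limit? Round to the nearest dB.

Fixed contribution from the other source: Σ 10^(L/10) = 10^(76.1/10) = 4.074e+07 (76.10 dB).
To meet 81.9 dB overall, the treated packaged HVAC unit may contribute at most 10^(81.9/10) − 4.074e+07 = 1.141e+08, i.e. 80.57 dB.
Required insertion loss = 82.4 − 80.57 = 1.83 dB.

2 dB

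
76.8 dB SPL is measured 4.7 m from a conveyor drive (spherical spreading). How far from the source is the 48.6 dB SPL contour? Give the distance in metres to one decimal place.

For a point source L₁ − L₂ = 20·log₁₀(r₂/r₁), so r₂ = r₁·10^((L₁−L₂)/20).
r₂ = 4.7·10^((76.8−48.6)/20) = 4.7·10^(28.2/20) = 120.81 m.

120.8 m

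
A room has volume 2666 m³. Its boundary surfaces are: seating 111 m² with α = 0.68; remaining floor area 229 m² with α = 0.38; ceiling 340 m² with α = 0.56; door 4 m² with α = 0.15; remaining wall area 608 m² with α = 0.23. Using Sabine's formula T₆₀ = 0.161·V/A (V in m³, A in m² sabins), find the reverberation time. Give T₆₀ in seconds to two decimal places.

A = Σ Sᵢαᵢ = 111·0.68 + 229·0.38 + 340·0.56 + 4·0.15 + 608·0.23 = 493.34 m².
T₆₀ = 0.161·V/A = 0.161·2666/493.34 = 0.870 s.

0.87 s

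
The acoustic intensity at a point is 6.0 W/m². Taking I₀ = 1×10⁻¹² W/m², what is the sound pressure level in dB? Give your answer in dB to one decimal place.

127.8 dB

Dividing by I₀ shifts the exponent by 12: I/I₀ = 6.0×10^12.
L = 10·(0.7782 + 12) = 127.78 dB.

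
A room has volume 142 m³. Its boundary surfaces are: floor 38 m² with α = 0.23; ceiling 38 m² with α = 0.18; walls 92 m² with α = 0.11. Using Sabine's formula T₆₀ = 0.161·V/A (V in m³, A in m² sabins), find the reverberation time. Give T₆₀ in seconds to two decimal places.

Total absorption A = 38·0.23 + 38·0.18 + 92·0.11 = 25.70 m² sabins.
T₆₀ = 0.161 × 142 / 25.70 = 0.890 s.

0.89 s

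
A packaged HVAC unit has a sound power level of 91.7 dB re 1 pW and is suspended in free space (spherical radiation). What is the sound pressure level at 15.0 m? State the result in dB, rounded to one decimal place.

57.2 dB

L_p = L_w − 10·log₁₀(4π·r²) with r = 15.0 m.
4π·r² = 2827 m², 10·log₁₀ of that is 34.514 dB.
L_p = 91.7 − 34.514 = 57.19 dB.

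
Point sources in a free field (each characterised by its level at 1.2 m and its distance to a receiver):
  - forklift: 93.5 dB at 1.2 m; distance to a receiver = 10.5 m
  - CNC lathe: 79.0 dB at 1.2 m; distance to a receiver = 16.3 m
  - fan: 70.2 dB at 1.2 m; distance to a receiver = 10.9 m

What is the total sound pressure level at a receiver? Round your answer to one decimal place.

Propagate each source to the receiver with L = L_ref − 20·log₁₀(r/r_ref), then add intensities.
forklift: 93.5 − 20·log₁₀(10.5/1.2) = 93.5 − 18.84 = 74.66 dB.
CNC lathe: 79.0 − 20·log₁₀(16.3/1.2) = 79.0 − 22.66 = 56.34 dB.
fan: 70.2 − 20·log₁₀(10.9/1.2) = 70.2 − 19.16 = 51.04 dB.
Σ 10^(L/10) = 2.980e+07 → L_total = 10·log₁₀(2.980e+07) = 74.74 dB.

74.7 dB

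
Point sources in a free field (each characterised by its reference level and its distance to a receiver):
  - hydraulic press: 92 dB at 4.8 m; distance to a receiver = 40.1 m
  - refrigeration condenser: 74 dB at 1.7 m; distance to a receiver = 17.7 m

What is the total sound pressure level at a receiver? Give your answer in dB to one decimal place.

73.6 dB

Propagate each source to the receiver with L = L_ref − 20·log₁₀(r/r_ref), then add intensities.
hydraulic press: 92 − 20·log₁₀(40.1/4.8) = 92 − 18.44 = 73.56 dB.
refrigeration condenser: 74 − 20·log₁₀(17.7/1.7) = 74 − 20.35 = 53.65 dB.
Σ 10^(L/10) = 2.294e+07 → L_total = 10·log₁₀(2.294e+07) = 73.61 dB.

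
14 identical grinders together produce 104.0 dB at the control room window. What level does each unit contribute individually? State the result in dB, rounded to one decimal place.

92.5 dB

For N identical incoherent sources L_total = L₁ + 10·log₁₀ N, so L₁ = 104.0 − 10·log₁₀(14) = 104.0 − 11.461.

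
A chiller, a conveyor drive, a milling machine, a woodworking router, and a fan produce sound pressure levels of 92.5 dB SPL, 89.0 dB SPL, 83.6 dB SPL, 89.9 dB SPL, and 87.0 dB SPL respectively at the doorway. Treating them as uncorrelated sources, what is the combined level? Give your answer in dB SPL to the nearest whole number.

96 dB SPL

For uncorrelated sources the intensities add, so convert each level to linear form, sum, and take 10·log₁₀ of the total.
Σ 10^(L/10) = 10^(92.5/10) + 10^(89.0/10) + 10^(83.6/10) + 10^(89.9/10) + 10^(87.0/10) = 4.280e+09.
L_total = 10·log₁₀(4.280e+09) = 96.31 dB SPL.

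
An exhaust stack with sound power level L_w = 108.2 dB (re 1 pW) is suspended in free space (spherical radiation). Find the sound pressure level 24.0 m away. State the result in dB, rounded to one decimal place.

Free-field spherical radiation: L_p = L_w − 10·log₁₀(4π·r²), r = 24.0 m.
4π·r² = 7238 m², 10·log₁₀ of that is 38.596 dB.
L_p = 108.2 − 38.596 = 69.60 dB.

69.6 dB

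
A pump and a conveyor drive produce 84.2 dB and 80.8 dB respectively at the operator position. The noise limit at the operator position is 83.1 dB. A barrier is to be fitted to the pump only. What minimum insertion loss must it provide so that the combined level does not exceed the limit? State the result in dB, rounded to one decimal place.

Fixed contribution from the other source: Σ 10^(L/10) = 10^(80.8/10) = 1.202e+08 (80.80 dB).
The limit corresponds to 10^(83.1/10) = 2.042e+08; subtracting the fixed part leaves 8.395e+07 for the pump, i.e. 79.24 dB.
So the pump must be reduced from 84.2 to 79.24 dB: IL = 4.96 dB.

5.0 dB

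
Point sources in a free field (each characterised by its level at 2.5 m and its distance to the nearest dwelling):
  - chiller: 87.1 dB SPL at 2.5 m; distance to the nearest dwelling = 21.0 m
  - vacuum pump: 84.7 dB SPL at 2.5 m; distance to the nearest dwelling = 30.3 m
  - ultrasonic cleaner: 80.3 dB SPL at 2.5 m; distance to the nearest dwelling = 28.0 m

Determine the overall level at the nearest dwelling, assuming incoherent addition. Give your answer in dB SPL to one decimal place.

First find each source's level at the receiver (point-source: −20·log₁₀(r/r_ref)), then combine on an intensity basis.
chiller: 87.1 − 20·log₁₀(21.0/2.5) = 87.1 − 18.49 = 68.61 dB SPL.
vacuum pump: 84.7 − 20·log₁₀(30.3/2.5) = 84.7 − 21.67 = 63.03 dB SPL.
ultrasonic cleaner: 80.3 − 20·log₁₀(28.0/2.5) = 80.3 − 20.98 = 59.32 dB SPL.
Σ 10^(L/10) = 1.013e+07 → L_total = 10·log₁₀(1.013e+07) = 70.06 dB SPL.

70.1 dB SPL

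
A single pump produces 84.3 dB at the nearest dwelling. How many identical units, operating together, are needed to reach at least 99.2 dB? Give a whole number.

N identical sources give L₁ + 10·log₁₀ N, so require 10·log₁₀ N ≥ 99.2 − 84.3 = 14.9 dB.
N ≥ 10^(14.9/10) = 30.903, so N = 31.

31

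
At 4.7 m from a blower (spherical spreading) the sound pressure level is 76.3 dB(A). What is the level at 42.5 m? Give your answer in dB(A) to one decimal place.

57.2 dB(A)

Spherical spreading from a point source gives a 20·log₁₀(r₂/r₁) drop.
L₂ = 76.3 − 20·log₁₀(42.5/4.7) = 76.3 − 19.126 = 57.17 dB(A).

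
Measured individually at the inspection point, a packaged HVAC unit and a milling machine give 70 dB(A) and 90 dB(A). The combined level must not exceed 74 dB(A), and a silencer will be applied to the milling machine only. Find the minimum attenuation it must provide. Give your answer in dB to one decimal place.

18.2 dB

Fixed contribution from the other source: Σ 10^(L/10) = 10^(70/10) = 1.000e+07 (70.00 dB(A)).
To meet 74 dB(A) overall, the treated milling machine may contribute at most 10^(74/10) − 1.000e+07 = 1.512e+07, i.e. 71.80 dB(A).
Required insertion loss = 90 − 71.80 = 18.20 dB.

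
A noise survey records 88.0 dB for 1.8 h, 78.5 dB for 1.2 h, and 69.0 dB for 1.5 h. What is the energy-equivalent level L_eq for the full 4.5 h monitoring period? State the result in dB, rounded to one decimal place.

Weight each interval's intensity by its duration and average over T = 4.5 h:
Σ tᵢ·10^(Lᵢ/10) = 1.8·10^(88.0/10) + 1.2·10^(78.5/10) + 1.5·10^(69.0/10) = 1.233e+09.
L_eq = 10·log₁₀(1.233e+09/4.5) = 84.38 dB.

84.4 dB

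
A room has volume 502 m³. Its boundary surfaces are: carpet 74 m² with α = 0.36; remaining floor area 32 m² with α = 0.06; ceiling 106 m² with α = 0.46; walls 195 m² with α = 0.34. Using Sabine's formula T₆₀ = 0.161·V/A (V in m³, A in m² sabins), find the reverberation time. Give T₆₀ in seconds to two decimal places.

A = Σ Sᵢαᵢ = 74·0.36 + 32·0.06 + 106·0.46 + 195·0.34 = 143.62 m².
T₆₀ = 0.161·V/A = 0.161·502/143.62 = 0.563 s.

0.56 s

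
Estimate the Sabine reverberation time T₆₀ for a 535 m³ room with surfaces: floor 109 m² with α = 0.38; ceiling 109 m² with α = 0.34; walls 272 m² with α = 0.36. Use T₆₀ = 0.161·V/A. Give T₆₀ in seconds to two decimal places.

Summing Sᵢαᵢ: 109·0.38 + 109·0.34 + 272·0.36 = 176.40 m².
T₆₀ = 0.161 × 535 / 176.40 = 0.488 s.

0.49 s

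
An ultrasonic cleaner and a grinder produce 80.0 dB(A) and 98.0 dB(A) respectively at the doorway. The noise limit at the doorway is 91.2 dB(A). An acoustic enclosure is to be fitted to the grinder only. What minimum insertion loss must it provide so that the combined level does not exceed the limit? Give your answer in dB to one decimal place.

Everything except the grinder sums to 10^(80.0/10) = 1.000e+08 in linear terms, 80.00 dB(A).
The limit corresponds to 10^(91.2/10) = 1.318e+09; subtracting the fixed part leaves 1.218e+09 for the grinder, i.e. 90.86 dB(A).
Required insertion loss = 98.0 − 90.86 = 7.14 dB.

7.1 dB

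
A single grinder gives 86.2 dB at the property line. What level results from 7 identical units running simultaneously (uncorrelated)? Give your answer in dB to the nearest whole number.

95 dB

N identical incoherent sources raise the level by 10·log₁₀ N.
L_total = 86.2 + 10·log₁₀(7) = 86.2 + 8.451 = 94.65 dB.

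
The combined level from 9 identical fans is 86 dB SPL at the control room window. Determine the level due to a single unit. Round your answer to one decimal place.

Dividing the total intensity by 9 lowers the level by 10·log₁₀ 9 = 9.542 dB: L₁ = 86 − 9.542.

76.5 dB SPL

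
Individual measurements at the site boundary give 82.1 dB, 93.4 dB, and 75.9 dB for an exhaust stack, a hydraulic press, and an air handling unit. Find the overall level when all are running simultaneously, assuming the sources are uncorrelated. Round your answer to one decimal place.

Incoherent sources combine by intensity addition: L_total = 10·log₁₀(Σ 10^(L_i/10)).
Σ 10^(L/10) = 10^(82.1/10) + 10^(93.4/10) + 10^(75.9/10) = 2.389e+09.
L_total = 10·log₁₀(2.389e+09) = 93.78 dB.

93.8 dB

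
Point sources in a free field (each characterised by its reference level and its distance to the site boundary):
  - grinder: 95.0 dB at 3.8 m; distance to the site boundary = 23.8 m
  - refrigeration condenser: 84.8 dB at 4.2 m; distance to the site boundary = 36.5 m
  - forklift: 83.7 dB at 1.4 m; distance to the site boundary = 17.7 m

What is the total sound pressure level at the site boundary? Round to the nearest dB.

79 dB

Apply inverse-square spreading to bring every level to the receiver, then sum 10^(L/10).
grinder: 95.0 − 20·log₁₀(23.8/3.8) = 95.0 − 15.94 = 79.06 dB.
refrigeration condenser: 84.8 − 20·log₁₀(36.5/4.2) = 84.8 − 18.78 = 66.02 dB.
forklift: 83.7 − 20·log₁₀(17.7/1.4) = 83.7 − 22.04 = 61.66 dB.
Σ 10^(L/10) = 8.608e+07 → L_total = 10·log₁₀(8.608e+07) = 79.35 dB.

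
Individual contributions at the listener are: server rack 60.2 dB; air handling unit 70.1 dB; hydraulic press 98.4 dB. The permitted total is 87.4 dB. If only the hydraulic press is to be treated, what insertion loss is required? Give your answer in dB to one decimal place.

11.1 dB

The untreated sources together contribute 10^(60.2/10) + 10^(70.1/10) = 1.128e+07, i.e. 70.52 dB.
The limit corresponds to 10^(87.4/10) = 5.495e+08; subtracting the fixed part leaves 5.383e+08 for the hydraulic press, i.e. 87.31 dB.
Required insertion loss = 98.4 − 87.31 = 11.09 dB.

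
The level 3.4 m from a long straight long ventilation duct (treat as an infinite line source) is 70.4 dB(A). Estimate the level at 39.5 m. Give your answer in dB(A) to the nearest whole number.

Cylindrical spreading from a line source gives a 10·log₁₀(r₂/r₁) drop.
L₂ = 70.4 − 10·log₁₀(39.5/3.4) = 70.4 − 10.651 = 59.75 dB(A).

60 dB(A)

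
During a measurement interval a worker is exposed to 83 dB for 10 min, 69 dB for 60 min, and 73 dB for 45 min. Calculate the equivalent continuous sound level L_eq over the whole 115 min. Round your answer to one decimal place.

Weight each interval's intensity by its duration and average over T = 115 min:
Σ tᵢ·10^(Lᵢ/10) = 10·10^(83/10) + 60·10^(69/10) + 45·10^(73/10) = 3.370e+09.
L_eq = 10·log₁₀(3.370e+09/115) = 74.67 dB.

74.7 dB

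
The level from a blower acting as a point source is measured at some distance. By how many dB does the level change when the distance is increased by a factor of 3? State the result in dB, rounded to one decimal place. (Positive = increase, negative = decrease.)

-9.5 dB

Point-source spreading: ΔL = −20·log₁₀(r₂/r₁).
ΔL = −20·log₁₀(3) = -9.54 dB.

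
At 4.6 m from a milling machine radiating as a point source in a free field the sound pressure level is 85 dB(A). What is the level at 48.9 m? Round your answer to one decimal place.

64.5 dB(A)

Spherical spreading from a point source gives a 20·log₁₀(r₂/r₁) drop.
L₂ = 85 − 20·log₁₀(48.9/4.6) = 85 − 20.531 = 64.47 dB(A).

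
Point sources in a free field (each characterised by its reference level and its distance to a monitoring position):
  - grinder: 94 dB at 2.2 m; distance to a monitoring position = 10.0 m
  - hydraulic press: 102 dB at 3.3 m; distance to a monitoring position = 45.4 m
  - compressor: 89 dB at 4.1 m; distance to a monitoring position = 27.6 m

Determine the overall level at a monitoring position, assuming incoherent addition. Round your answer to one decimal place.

83.5 dB

First find each source's level at the receiver (point-source: −20·log₁₀(r/r_ref)), then combine on an intensity basis.
grinder: 94 − 20·log₁₀(10.0/2.2) = 94 − 13.15 = 80.85 dB.
hydraulic press: 102 − 20·log₁₀(45.4/3.3) = 102 − 22.77 = 79.23 dB.
compressor: 89 − 20·log₁₀(27.6/4.1) = 89 − 16.56 = 72.44 dB.
Σ 10^(L/10) = 2.228e+08 → L_total = 10·log₁₀(2.228e+08) = 83.48 dB.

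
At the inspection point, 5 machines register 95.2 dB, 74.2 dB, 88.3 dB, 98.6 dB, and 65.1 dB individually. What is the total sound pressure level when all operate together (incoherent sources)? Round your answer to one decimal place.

100.5 dB

Incoherent sources combine by intensity addition: L_total = 10·log₁₀(Σ 10^(L_i/10)).
Σ 10^(L/10) = 10^(95.2/10) + 10^(74.2/10) + 10^(88.3/10) + 10^(98.6/10) + 10^(65.1/10) = 1.126e+10.
L_total = 10·log₁₀(1.126e+10) = 100.52 dB.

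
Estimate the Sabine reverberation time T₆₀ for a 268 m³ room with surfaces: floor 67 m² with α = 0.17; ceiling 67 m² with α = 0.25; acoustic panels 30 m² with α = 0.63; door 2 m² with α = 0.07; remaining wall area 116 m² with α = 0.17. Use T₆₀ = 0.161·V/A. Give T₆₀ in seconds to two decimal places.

Total absorption A = 67·0.17 + 67·0.25 + 30·0.63 + 2·0.07 + 116·0.17 = 66.90 m² sabins.
T₆₀ = 0.161 × 268 / 66.90 = 0.645 s.

0.64 s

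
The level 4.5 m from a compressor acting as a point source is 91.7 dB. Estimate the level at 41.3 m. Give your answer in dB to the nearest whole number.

Point-source attenuation: ΔL = 20·log₁₀(r₂/r₁) = 20·log₁₀(41.3/4.5) = 19.255 dB.
L₂ = 91.7 − 20·log₁₀(41.3/4.5) = 91.7 − 19.255 = 72.45 dB.

72 dB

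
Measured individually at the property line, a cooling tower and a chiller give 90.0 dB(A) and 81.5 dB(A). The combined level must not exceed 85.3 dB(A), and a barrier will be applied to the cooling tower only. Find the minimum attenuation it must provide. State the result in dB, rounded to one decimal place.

7.0 dB

The untreated sources together contribute 10^(81.5/10) = 1.413e+08, i.e. 81.50 dB(A).
To meet 85.3 dB(A) overall, the treated cooling tower may contribute at most 10^(85.3/10) − 1.413e+08 = 1.976e+08, i.e. 82.96 dB(A).
Required insertion loss = 90.0 − 82.96 = 7.04 dB.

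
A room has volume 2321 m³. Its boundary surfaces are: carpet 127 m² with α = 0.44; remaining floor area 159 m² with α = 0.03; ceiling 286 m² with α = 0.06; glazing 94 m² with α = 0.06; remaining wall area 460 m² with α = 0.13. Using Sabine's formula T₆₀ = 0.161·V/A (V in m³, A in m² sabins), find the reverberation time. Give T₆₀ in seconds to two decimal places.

2.61 s

A = Σ Sᵢαᵢ = 127·0.44 + 159·0.03 + 286·0.06 + 94·0.06 + 460·0.13 = 143.25 m².
T₆₀ = 0.161 × 2321 / 143.25 = 2.609 s.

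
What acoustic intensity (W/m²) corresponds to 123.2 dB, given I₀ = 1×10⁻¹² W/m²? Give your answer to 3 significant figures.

2.09 W/m²

L = 10·log₁₀(I/I₀) ⇒ I = I₀·10^(L/10) = 10⁻¹² × 10^12.32.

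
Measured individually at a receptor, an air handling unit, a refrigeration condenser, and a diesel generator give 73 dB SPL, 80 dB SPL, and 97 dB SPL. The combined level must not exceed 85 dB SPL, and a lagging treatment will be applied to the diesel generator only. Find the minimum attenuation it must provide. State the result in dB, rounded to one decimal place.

14.1 dB

The untreated sources together contribute 10^(73/10) + 10^(80/10) = 1.200e+08, i.e. 80.79 dB SPL.
To meet 85 dB SPL overall, the treated diesel generator may contribute at most 10^(85/10) − 1.200e+08 = 1.963e+08, i.e. 82.93 dB SPL.
Required insertion loss = 97 − 82.93 = 14.07 dB.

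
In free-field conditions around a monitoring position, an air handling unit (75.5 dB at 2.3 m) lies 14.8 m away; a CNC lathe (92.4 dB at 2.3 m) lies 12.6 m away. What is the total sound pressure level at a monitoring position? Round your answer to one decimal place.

77.7 dB

First find each source's level at the receiver (point-source: −20·log₁₀(r/r_ref)), then combine on an intensity basis.
air handling unit: 75.5 − 20·log₁₀(14.8/2.3) = 75.5 − 16.17 = 59.33 dB.
CNC lathe: 92.4 − 20·log₁₀(12.6/2.3) = 92.4 − 14.77 = 77.63 dB.
Σ 10^(L/10) = 5.876e+07 → L_total = 10·log₁₀(5.876e+07) = 77.69 dB.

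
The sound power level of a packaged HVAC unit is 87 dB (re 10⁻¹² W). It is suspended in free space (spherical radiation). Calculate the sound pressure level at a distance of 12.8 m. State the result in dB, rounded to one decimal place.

Free-field spherical radiation: L_p = L_w − 10·log₁₀(4π·r²), r = 12.8 m.
4π·r² = 2059 m², 10·log₁₀ of that is 33.136 dB.
L_p = 87 − 33.136 = 53.86 dB.

53.9 dB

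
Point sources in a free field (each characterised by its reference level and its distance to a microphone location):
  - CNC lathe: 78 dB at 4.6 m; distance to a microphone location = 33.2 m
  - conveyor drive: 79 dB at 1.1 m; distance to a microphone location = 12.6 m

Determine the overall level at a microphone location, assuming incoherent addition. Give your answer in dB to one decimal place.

First find each source's level at the receiver (point-source: −20·log₁₀(r/r_ref)), then combine on an intensity basis.
CNC lathe: 78 − 20·log₁₀(33.2/4.6) = 78 − 17.17 = 60.83 dB.
conveyor drive: 79 − 20·log₁₀(12.6/1.1) = 79 − 21.18 = 57.82 dB.
Σ 10^(L/10) = 1.817e+06 → L_total = 10·log₁₀(1.817e+06) = 62.59 dB.

62.6 dB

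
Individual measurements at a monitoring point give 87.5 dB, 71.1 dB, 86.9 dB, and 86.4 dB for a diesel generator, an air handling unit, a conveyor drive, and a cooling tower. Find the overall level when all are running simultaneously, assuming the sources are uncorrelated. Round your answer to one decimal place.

Incoherent sources combine by intensity addition: L_total = 10·log₁₀(Σ 10^(L_i/10)).
Σ 10^(L/10) = 10^(87.5/10) + 10^(71.1/10) + 10^(86.9/10) + 10^(86.4/10) = 1.502e+09.
L_total = 10·log₁₀(1.502e+09) = 91.77 dB.

91.8 dB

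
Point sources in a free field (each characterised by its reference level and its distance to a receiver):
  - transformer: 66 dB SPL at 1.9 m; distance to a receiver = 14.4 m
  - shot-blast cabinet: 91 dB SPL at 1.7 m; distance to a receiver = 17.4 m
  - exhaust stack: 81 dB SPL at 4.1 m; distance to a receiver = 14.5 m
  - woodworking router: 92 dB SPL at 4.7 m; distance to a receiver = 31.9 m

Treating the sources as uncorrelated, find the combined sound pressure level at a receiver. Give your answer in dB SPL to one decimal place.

Apply inverse-square spreading to bring every level to the receiver, then sum 10^(L/10).
transformer: 66 − 20·log₁₀(14.4/1.9) = 66 − 17.59 = 48.41 dB SPL.
shot-blast cabinet: 91 − 20·log₁₀(17.4/1.7) = 91 − 20.20 = 70.80 dB SPL.
exhaust stack: 81 − 20·log₁₀(14.5/4.1) = 81 − 10.97 = 70.03 dB SPL.
woodworking router: 92 − 20·log₁₀(31.9/4.7) = 92 − 16.63 = 75.37 dB SPL.
Σ 10^(L/10) = 5.656e+07 → L_total = 10·log₁₀(5.656e+07) = 77.52 dB SPL.

77.5 dB SPL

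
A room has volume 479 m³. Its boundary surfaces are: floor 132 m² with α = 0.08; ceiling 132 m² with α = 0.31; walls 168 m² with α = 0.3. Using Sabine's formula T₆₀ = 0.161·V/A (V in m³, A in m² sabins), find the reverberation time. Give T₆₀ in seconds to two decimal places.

0.76 s

Total absorption A = 132·0.08 + 132·0.31 + 168·0.3 = 101.88 m² sabins.
T₆₀ = 0.161·V/A = 0.161·479/101.88 = 0.757 s.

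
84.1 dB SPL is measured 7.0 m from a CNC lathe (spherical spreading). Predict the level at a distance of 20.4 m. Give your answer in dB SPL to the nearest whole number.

For a point source, L₂ = L₁ − 20·log₁₀(r₂/r₁).
L₂ = 84.1 − 20·log₁₀(20.4/7.0) = 84.1 − 9.291 = 74.81 dB SPL.

75 dB SPL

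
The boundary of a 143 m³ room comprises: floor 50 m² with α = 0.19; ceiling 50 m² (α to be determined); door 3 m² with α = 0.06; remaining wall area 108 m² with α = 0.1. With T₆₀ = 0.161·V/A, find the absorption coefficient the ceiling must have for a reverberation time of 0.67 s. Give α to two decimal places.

0.28

Required total absorption A = 0.161·143/0.67 = 34.36 m².
Absorption from the other surfaces = 50·0.19 + 3·0.06 + 108·0.1 = 20.48 m², so the ceiling must supply 13.88 m² over 50 m².
α = 13.88/50 = 0.278.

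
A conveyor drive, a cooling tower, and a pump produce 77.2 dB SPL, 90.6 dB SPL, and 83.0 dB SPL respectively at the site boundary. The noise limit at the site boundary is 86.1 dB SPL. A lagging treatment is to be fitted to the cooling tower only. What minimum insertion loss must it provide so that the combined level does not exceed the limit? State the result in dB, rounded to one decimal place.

8.7 dB

Fixed contribution from the other sources: Σ 10^(L/10) = 10^(77.2/10) + 10^(83.0/10) = 2.520e+08 (84.01 dB SPL).
To meet 86.1 dB SPL overall, the treated cooling tower may contribute at most 10^(86.1/10) − 2.520e+08 = 1.554e+08, i.e. 81.91 dB SPL.
So the cooling tower must be reduced from 90.6 to 81.91 dB SPL: IL = 8.69 dB.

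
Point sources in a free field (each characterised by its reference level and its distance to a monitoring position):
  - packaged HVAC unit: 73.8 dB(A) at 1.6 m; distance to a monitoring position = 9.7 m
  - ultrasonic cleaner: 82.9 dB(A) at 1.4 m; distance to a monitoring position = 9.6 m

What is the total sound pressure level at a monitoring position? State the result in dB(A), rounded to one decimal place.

66.8 dB(A)

Propagate each source to the receiver with L = L_ref − 20·log₁₀(r/r_ref), then add intensities.
packaged HVAC unit: 73.8 − 20·log₁₀(9.7/1.6) = 73.8 − 15.65 = 58.15 dB(A).
ultrasonic cleaner: 82.9 − 20·log₁₀(9.6/1.4) = 82.9 − 16.72 = 66.18 dB(A).
Σ 10^(L/10) = 4.799e+06 → L_total = 10·log₁₀(4.799e+06) = 66.81 dB(A).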